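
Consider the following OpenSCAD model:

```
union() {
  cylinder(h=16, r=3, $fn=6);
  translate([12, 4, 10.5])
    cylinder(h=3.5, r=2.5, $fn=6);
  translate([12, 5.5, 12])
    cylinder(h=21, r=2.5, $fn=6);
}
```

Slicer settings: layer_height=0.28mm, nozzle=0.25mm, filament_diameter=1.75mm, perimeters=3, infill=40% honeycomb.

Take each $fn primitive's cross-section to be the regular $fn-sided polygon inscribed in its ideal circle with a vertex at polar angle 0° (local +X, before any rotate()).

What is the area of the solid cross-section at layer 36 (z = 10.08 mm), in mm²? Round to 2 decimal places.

23.38 mm²

At z = 10.08 mm: the r=3 cylinder contributes a regular 6-gon of circumradius 3 (area = (6/2)·3.000²·sin(360°/6) = 23.38 mm²); the cylinder at (12, 4) is absent (z outside [10.5, 14]); the cylinder at (12, 5.5) is not intersected at this z (z outside [12, 33]); Merging all regions: only the r=3 cylinder is present, so the union is just that shape — area = 23.38 mm². Overall, the cross-section is a single solid region. Net area = 23.38 mm².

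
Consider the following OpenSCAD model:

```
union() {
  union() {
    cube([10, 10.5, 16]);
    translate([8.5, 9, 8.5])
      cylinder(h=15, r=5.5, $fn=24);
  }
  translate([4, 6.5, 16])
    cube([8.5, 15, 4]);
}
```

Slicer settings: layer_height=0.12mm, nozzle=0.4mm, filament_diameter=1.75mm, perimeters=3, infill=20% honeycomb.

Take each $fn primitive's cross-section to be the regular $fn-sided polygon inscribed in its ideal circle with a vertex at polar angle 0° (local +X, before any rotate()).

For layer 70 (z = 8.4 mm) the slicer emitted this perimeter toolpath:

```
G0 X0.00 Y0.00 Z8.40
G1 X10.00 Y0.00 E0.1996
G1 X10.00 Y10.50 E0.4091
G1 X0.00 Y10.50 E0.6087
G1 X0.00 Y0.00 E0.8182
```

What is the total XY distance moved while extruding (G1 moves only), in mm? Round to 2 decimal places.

Sum the Euclidean lengths of each G1 segment: total = 41.00 mm.

41.00 mm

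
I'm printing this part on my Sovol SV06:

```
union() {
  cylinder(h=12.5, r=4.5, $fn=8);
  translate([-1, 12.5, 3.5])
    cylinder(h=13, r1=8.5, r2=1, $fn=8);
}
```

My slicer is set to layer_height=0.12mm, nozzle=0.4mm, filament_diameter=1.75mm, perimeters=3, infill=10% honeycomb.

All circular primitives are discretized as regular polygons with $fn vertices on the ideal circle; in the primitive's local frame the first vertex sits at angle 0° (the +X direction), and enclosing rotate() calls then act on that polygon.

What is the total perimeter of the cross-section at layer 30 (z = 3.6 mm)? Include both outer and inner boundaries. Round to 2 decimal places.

At z = 3.6 mm: the r=4.5 cylinder gives a regular 8-gon of circumradius 4.5 (constant along its height) (perimeter = 2·8·4.500·sin(180°/8) = 27.55 mm); the cone at (-1, 12.5) (r1=8.5→r2=1) has section circumradius 8.442 here — a regular 8-gon (perimeter = 2·8·8.442·sin(180°/8) = 51.69 mm); Taking the union: the regions partially overlap (shared area 0.03 mm²), so the edge portions inside another operand are dropped and the merged outline is re-measured after clipping — boundary = 76.93 mm. Overall, the cross-section is a single solid region. Total boundary length (outer) = 76.93 mm.

76.93 mm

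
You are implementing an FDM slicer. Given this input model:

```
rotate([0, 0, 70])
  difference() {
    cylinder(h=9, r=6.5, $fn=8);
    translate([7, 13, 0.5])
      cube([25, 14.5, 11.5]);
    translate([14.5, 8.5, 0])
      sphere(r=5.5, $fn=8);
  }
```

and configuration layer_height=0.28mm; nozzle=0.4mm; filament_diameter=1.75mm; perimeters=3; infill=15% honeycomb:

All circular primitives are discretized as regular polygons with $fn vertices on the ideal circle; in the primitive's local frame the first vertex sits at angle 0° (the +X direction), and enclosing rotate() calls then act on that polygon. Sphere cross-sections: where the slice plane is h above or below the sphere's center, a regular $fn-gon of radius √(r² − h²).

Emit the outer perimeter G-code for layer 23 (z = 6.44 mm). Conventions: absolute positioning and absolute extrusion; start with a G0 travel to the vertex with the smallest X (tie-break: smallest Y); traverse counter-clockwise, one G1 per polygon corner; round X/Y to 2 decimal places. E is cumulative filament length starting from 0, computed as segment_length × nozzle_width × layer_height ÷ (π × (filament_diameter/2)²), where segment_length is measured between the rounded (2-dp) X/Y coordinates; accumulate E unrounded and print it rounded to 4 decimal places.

G0 X-6.11 Y2.22 Z6.44
G1 X-5.89 Y-2.75 E0.2317
G1 X-2.22 Y-6.11 E0.4633
G1 X2.75 Y-5.89 E0.6950
G1 X6.11 Y-2.22 E0.9267
G1 X5.89 Y2.75 E1.1583
G1 X2.22 Y6.11 E1.3900
G1 X-2.75 Y5.89 E1.6217
G1 X-6.11 Y2.22 E1.8534

At z = 6.44 mm: the r=6.5 cylinder gives a regular 8-gon of circumradius 6.5 (constant along its height); the cube at (7, 13) is present — its section is the full 25×14.5 rectangle; the sphere at (14.5, 8.5) is absent (|z−center|=6.440 > r=5.5); Subtracting the remaining from the first: starting from the r=6.5 cylinder, the 25×14.5 cube at (7, 13) misses the remaining region (no effect) — 1 connected region; (rotated 70° about Z; rotation is an isometry so areas/perimeters/island counts are preserved). The outline is a single polygon with 8 vertices. Extrusion per mm of travel: 0.4 × 0.28 / (π × 0.875²) = 0.046564. Accumulating E over each segment gives final E = 1.8534.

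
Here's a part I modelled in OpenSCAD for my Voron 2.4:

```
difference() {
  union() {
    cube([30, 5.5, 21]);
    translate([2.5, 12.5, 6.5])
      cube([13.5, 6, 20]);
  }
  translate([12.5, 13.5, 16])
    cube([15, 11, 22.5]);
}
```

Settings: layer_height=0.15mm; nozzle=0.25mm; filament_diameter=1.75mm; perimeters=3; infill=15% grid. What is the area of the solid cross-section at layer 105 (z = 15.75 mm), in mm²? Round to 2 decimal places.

At z = 15.75 mm: the cube (footprint 30×5.5) is included at this height (area 165.00 mm²); the cube at (2.5, 12.5) is present — its section is the full 13.5×6 rectangle (area 81.00 mm²); Combining (union): the 2 present regions are separate (no shared area or edge), so areas and boundary lengths simply add and each stays a separate island — area = 246.00 mm²; the cube at (12.5, 13.5) does not reach this height (z outside [16, 38.5]); Taking the first minus the rest: none of the subtracted shapes is present at this height, so the result so far is unchanged — area = 246.00 mm². Overall, the cross-section has 2 separate islands. Net area = 246.00 mm².

246.00 mm²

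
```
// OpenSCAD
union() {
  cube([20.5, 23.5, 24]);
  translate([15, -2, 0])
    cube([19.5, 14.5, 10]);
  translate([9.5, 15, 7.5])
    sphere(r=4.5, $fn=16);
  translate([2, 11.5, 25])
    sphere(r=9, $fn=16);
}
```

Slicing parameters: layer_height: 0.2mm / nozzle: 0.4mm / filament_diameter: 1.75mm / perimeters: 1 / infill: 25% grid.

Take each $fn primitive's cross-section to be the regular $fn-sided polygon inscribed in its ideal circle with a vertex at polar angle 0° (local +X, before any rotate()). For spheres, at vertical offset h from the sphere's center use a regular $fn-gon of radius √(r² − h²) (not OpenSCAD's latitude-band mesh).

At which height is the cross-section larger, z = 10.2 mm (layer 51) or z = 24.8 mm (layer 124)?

layer 51 (z = 10.2 mm)

Layer 51 (z = 10.2): the cube (footprint 20.5×23.5) is included at this height (area 481.75 mm²); the cube at (15, -2) is not intersected at this z (z outside [0, 10]); the r=4.5 sphere at (9.5, 15) contributes a regular 16-gon of circumradius √(4.5²−2.7²) = 3.600 (area = (16/2)·3.600²·sin(360°/16) = 39.68 mm²); the sphere at (2, 11.5) is not intersected at this z (|z−center|=14.800 > r=9); Combining (union): the r=4.5 sphere at (9.5, 15) lies entirely inside the 20.5×23.5 cube, so the union is just the 20.5×23.5 cube — area = 481.75 mm². So its area = 481.75 mm². Layer 124 (z = 24.8): the cube does not reach this height (z outside [0, 24]); the cube at (15, -2) is absent (z outside [0, 10]); the sphere at (9.5, 15) does not reach this height (|z−center|=17.300 > r=4.5); the sphere at (2, 11.5): section is a regular 16-gon, circumradius = √(r²−h²) = √(9²−0.2²) = 8.998 (area = (16/2)·8.998²·sin(360°/16) = 247.86 mm²); Combining (union): only the r=9 sphere at (2, 11.5) is present, so the union is just that shape — area = 247.86 mm². So its area = 247.86 mm². Layer 51 is larger (481.75 vs 247.86 mm²).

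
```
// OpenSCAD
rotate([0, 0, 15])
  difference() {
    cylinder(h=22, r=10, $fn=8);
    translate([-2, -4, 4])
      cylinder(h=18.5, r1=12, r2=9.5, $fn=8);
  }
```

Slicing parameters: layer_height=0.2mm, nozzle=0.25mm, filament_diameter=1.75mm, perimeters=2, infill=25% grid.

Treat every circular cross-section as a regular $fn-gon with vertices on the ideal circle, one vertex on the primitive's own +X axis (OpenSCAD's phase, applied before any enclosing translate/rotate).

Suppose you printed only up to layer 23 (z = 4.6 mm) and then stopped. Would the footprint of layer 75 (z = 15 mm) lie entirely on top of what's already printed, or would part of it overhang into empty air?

Compare the two slices. At z = 4.6: the r=10 cylinder gives a regular 8-gon of circumradius 10 (constant along its height) (area = (8/2)·10.000²·sin(360°/8) = 282.84 mm²); the cone at (-2, -4) contributes a regular 8-gon of circumradius 11.919 (interpolated between r1=12 and r2=9.5 at t=0.032) (area = (8/2)·11.919²·sin(360°/8) = 401.81 mm²); After the difference (first − rest): starting from the r=10 cylinder (282.84 mm²), the cone at (-2, -4) partially overlaps it — only the 240.48 mm² overlap (of its 401.81 mm²) is removed, clipping the outline — area = 42.36 mm²; (rotated 15° about Z; rotation is an isometry so areas/perimeters/island counts are preserved). At z = 15: the r=10 cylinder contributes a regular 8-gon of circumradius 10 (area = (8/2)·10.000²·sin(360°/8) = 282.84 mm²); the cone at (-2, -4): at t=0.595 of its height the radius interpolates to r₁+(r₂−r₁)t = 10.514, giving a regular 8-gon of that circumradius (area = (8/2)·10.514²·sin(360°/8) = 312.64 mm²); After the difference (first − rest): starting from the r=10 cylinder (282.84 mm²), the cone at (-2, -4) partially overlaps it — only the 211.17 mm² overlap (of its 312.64 mm²) is removed, clipping the outline — area = 71.67 mm²; (whole slice rotated 15° about Z — lengths, areas and connectivity unchanged). Checking containment: at z = 15 the cross-section extends beyond the z = 4.6 cross-section by about 29.31 mm².

part overhangs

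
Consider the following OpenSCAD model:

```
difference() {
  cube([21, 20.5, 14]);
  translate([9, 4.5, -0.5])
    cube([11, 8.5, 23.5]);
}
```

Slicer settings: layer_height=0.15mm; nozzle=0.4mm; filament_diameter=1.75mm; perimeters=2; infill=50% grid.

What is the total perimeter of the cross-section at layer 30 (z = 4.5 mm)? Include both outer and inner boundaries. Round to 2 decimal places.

At z = 4.5 mm: the cube is present — its section is the full 21×20.5 rectangle (perimeter 83.00 mm); the cube at (9, 4.5) (footprint 11×8.5) is included at this height (perimeter 39.00 mm); Subtracting the remaining from the first: starting from the 21×20.5 cube, the 11×8.5 cube at (9, 4.5) lies wholly inside it (removes its full 93.50 mm² and its 39.00 mm outline becomes a hole wall) — boundary (outer + 1 inner loop) = 122.00 mm. Overall, the cross-section is one region with 1 hole. Total boundary length (outer + inner) = 122.00 mm.

122.00 mm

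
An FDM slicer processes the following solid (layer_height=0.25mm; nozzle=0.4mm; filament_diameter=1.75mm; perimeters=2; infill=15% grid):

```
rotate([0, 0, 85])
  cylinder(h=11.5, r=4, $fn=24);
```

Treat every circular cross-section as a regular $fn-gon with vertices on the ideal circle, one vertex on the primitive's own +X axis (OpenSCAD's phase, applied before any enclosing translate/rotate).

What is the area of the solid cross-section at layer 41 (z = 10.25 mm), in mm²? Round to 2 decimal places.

49.69 mm²

At z = 10.25 mm: the r=4 cylinder gives a regular 24-gon of circumradius 4 (constant along its height) (area = (24/2)·4.000²·sin(360°/24) = 49.69 mm²); (whole slice rotated 85° about Z — lengths, areas and connectivity unchanged). Overall, the cross-section is a single solid region. Net area = 49.69 mm².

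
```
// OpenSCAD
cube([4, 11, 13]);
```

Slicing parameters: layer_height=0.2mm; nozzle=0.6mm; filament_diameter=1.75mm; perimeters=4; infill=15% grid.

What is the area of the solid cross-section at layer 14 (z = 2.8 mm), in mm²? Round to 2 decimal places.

44.00 mm²

At z = 2.8 mm: the cube is present — its section is the full 4×11 rectangle (area 44.00 mm²). Overall, the cross-section is a single solid region. Net area = 44.00 mm².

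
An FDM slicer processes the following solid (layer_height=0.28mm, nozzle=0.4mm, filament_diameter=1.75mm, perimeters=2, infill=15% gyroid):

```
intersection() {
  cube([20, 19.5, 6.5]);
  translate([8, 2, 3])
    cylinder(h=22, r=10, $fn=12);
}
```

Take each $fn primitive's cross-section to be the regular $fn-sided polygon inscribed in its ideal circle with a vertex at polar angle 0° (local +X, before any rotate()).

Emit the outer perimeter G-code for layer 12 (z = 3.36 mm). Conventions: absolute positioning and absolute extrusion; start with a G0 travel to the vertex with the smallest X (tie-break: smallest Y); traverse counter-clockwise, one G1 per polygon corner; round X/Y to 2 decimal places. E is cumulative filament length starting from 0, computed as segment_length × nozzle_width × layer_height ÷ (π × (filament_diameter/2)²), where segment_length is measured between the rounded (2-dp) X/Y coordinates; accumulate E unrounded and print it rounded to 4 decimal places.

G0 X0.00 Y0.00 Z3.36
G1 X17.46 Y0.00 E0.8130
G1 X18.00 Y2.00 E0.9095
G1 X16.66 Y7.00 E1.1505
G1 X13.00 Y10.66 E1.3915
G1 X8.00 Y12.00 E1.6326
G1 X3.00 Y10.66 E1.8736
G1 X0.00 Y7.66 E2.0712
G1 X0.00 Y0.00 E2.4278

At z = 3.36 mm: the cube is present — its section is the full 20×19.5 rectangle; the r=10 cylinder at (8, 2) gives a regular 12-gon of circumradius 10 (constant along its height); Keeping only the common overlap: the r=10 cylinder at (8, 2) partially overlaps the 20×19.5 cube; clipping to the common part keeps 178.60 mm² — 1 connected region. The outline is a single polygon with 8 vertices. Extrusion per mm of travel: 0.4 × 0.28 / (π × 0.875²) = 0.046564. Accumulating E over each segment gives final E = 2.4278.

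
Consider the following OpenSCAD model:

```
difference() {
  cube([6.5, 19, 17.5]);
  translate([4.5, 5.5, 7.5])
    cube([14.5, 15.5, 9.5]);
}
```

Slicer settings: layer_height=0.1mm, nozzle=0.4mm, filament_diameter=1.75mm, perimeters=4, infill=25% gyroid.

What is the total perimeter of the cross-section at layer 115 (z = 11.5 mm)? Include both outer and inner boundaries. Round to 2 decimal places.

51.00 mm

At z = 11.5 mm: the cube (footprint 6.5×19) is included at this height (perimeter 51.00 mm); the cube at (4.5, 5.5) is present — its section is the full 14.5×15.5 rectangle (perimeter 60.00 mm); Taking the first minus the rest: starting from the 6.5×19 cube, the 14.5×15.5 cube at (4.5, 5.5) partially overlaps it — only the 27.00 mm² overlap (of its 224.75 mm²) is removed, clipping the outline — boundary = 51.00 mm. Overall, the cross-section is a single solid region. Total boundary length (outer) = 51.00 mm.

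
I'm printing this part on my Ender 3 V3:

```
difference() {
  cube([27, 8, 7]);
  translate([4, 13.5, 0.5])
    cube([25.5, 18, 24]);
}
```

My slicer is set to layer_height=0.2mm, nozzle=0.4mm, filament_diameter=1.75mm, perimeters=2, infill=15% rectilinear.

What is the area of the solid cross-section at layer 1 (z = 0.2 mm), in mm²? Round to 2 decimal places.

At z = 0.2 mm: the cube is present — its section is the full 27×8 rectangle (area 216.00 mm²); the cube at (4, 13.5) does not reach this height (z outside [0.5, 24.5]); Subtracting the remaining from the first: none of the subtracted shapes is present at this height, so the 27×8 cube is unchanged — area = 216.00 mm². Overall, the cross-section is a single solid region. Net area = 216.00 mm².

216.00 mm²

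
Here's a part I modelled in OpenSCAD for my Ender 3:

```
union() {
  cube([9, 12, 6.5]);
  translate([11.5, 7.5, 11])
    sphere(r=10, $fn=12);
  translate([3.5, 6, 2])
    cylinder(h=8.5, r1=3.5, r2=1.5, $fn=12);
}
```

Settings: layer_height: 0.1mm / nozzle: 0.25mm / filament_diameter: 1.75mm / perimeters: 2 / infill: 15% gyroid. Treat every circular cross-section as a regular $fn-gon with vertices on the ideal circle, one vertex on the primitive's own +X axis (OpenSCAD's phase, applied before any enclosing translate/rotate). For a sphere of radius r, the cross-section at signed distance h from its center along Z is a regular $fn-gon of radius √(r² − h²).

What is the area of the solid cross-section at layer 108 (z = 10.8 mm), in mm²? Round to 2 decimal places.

299.88 mm²

At z = 10.8 mm: the cube is not intersected at this z (z outside [0, 6.5]); the r=10 sphere at (11.5, 7.5) slices to a regular 12-gon of circumradius 9.998 (√(r²−h²) with h=0.2 from center) (area = (12/2)·9.998²·sin(360°/12) = 299.88 mm²); the cone at (3.5, 6) is absent (z outside [2, 10.5]); Taking the union: only the r=10 sphere at (11.5, 7.5) is present, so the union is just that shape — area = 299.88 mm². Overall, the cross-section is a single solid region. Net area = 299.88 mm².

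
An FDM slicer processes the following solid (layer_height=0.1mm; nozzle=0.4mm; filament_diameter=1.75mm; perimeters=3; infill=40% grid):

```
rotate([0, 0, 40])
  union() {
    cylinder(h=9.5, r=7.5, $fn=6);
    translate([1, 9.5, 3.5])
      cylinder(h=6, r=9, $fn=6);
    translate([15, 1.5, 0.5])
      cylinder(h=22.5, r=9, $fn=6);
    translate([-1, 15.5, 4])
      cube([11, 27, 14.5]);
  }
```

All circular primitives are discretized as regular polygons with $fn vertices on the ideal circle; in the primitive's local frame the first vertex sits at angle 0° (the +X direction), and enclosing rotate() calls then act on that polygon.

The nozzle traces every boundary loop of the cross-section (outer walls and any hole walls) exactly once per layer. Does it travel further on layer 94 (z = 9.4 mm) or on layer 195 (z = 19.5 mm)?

Layer 94 (z = 9.4): the r=7.5 cylinder gives a regular 6-gon of circumradius 7.5 (constant along its height) (perimeter = 2·6·7.500·sin(180°/6) = 45.00 mm); the r=9 cylinder at (1, 9.5) gives a regular 6-gon of circumradius 9 (constant along its height) (perimeter = 2·6·9.000·sin(180°/6) = 54.00 mm); the cylinder at (15, 1.5): section is a regular 6-gon, circumradius r=9 (perimeter = 2·6·9.000·sin(180°/6) = 54.00 mm); the cube at (-1, 15.5) is present — its section is the full 11×27 rectangle (perimeter 76.00 mm); Taking the union: the regions partially overlap (shared area 58.67 mm²), so the edge portions inside another operand are dropped and the merged outline is re-measured after clipping — boundary = 177.54 mm; (rotated 40° about Z; rotation is an isometry so areas/perimeters/island counts are preserved). So its perimeter = 177.54 mm. Layer 195 (z = 19.5): the cylinder does not reach this height (z outside [0, 9.5]); the cylinder at (1, 9.5) is not intersected at this z (z outside [3.5, 9.5]); the r=9 cylinder at (15, 1.5) contributes a regular 6-gon of circumradius 9 (perimeter = 2·6·9.000·sin(180°/6) = 54.00 mm); the cube at (-1, 15.5) is not intersected at this z (z outside [4, 18.5]); Combining (union): only the r=9 cylinder at (15, 1.5) is present, so the union is just that shape — boundary = 54.00 mm; (whole slice rotated 40° about Z — lengths, areas and connectivity unchanged). So its perimeter = 54.00 mm. Layer 94 is larger (177.54 vs 54.00 mm).

layer 94 (z = 9.4 mm)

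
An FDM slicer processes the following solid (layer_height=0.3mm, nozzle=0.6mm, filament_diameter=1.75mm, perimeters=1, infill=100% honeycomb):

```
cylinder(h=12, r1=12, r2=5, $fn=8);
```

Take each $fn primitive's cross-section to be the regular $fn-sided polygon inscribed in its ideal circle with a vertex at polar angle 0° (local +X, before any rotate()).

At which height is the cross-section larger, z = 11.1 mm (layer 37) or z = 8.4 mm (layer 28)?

Layer 37 (z = 11.1): the cone (r1=12→r2=5) has section circumradius 5.525 here — a regular 8-gon (area = (8/2)·5.525²·sin(360°/8) = 86.34 mm²). So its area = 86.34 mm². Layer 28 (z = 8.4): the cone (r1=12→r2=5) has section circumradius 7.100 here — a regular 8-gon (area = (8/2)·7.100²·sin(360°/8) = 142.58 mm²). So its area = 142.58 mm². Layer 28 is larger (142.58 vs 86.34 mm²).

layer 28 (z = 8.4 mm)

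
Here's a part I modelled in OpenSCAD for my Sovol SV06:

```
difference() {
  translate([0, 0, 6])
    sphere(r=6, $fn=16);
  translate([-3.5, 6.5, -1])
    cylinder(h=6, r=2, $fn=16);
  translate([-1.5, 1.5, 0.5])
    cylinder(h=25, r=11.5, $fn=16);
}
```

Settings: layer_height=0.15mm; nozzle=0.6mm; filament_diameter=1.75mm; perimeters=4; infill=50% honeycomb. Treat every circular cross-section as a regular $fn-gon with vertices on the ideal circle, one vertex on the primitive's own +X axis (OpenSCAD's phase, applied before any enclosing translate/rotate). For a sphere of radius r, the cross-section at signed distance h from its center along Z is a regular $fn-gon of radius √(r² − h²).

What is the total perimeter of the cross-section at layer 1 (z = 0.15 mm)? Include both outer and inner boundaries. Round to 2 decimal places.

At z = 0.15 mm: the r=6 sphere contributes a regular 16-gon of circumradius √(6²−5.85²) = 1.333 (perimeter = 2·16·1.333·sin(180°/16) = 8.32 mm); the r=2 cylinder at (-3.5, 6.5) gives a regular 16-gon of circumradius 2 (constant along its height) (perimeter = 2·16·2.000·sin(180°/16) = 12.49 mm); the cylinder at (-1.5, 1.5) is not intersected at this z (z outside [0.5, 25.5]); Taking the first minus the rest: starting from the r=6 sphere, the r=2 cylinder at (-3.5, 6.5) misses the remaining region (no effect) — boundary = 8.32 mm. Overall, the cross-section is a single solid region. Total boundary length (outer) = 8.32 mm.

8.32 mm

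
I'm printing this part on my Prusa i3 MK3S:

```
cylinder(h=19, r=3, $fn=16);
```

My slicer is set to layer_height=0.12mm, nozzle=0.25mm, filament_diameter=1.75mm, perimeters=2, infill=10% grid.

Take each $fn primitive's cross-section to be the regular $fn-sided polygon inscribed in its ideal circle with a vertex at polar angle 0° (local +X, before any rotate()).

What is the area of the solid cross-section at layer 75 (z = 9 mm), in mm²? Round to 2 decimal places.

At z = 9 mm: the cylinder: section is a regular 16-gon, circumradius r=3 (area = (16/2)·3.000²·sin(360°/16) = 27.55 mm²). Overall, the cross-section is a single solid region. Net area = 27.55 mm².

27.55 mm²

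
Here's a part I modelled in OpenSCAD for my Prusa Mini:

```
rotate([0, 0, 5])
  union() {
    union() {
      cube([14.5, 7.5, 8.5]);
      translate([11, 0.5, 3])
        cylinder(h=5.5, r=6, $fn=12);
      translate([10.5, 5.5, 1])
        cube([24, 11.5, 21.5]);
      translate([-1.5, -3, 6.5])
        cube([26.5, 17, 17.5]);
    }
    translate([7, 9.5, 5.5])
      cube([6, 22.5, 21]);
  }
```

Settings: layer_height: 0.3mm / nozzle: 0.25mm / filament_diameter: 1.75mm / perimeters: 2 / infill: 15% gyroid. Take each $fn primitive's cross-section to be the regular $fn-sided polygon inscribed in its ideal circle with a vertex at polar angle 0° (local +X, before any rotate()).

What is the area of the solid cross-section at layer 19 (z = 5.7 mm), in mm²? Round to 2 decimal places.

550.02 mm²

At z = 5.7 mm: the cube (footprint 14.5×7.5) is included at this height (area 108.75 mm²); the r=6 cylinder at (11, 0.5) contributes a regular 12-gon of circumradius 6 (area = (12/2)·6.000²·sin(360°/12) = 108.00 mm²); the 24×11.5 cube at (10.5, 5.5) contributes its full rectangle (area 276.00 mm²); the cube at (-1.5, -3) is absent (z outside [6.5, 24]); Taking the union: the regions partially overlap — summed areas 492.75 mm² minus the doubly-counted overlap 58.98 mm² gives 433.77 mm² — area = 433.77 mm²; the cube at (7, 9.5) (footprint 6×22.5) is included at this height (area 135.00 mm²); Taking the union: the regions partially overlap — summed areas 568.77 mm² minus the doubly-counted overlap 18.75 mm² gives 550.02 mm² — area = 550.02 mm²; (rotated 5° about Z; rotation is an isometry so areas/perimeters/island counts are preserved). Overall, the cross-section is a single solid region. Net area = 550.02 mm².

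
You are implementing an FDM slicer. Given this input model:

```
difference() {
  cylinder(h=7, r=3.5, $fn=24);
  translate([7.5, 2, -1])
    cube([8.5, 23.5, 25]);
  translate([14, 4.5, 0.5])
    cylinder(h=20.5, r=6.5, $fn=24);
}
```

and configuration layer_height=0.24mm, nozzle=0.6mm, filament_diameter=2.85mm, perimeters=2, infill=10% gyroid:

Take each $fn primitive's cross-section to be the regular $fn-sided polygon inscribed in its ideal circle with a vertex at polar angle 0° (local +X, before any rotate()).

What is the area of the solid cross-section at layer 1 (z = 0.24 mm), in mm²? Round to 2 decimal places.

38.05 mm²

At z = 0.24 mm: the r=3.5 cylinder gives a regular 24-gon of circumradius 3.5 (constant along its height) (area = (24/2)·3.500²·sin(360°/24) = 38.05 mm²); the cube at (7.5, 2) is present — its section is the full 8.5×23.5 rectangle (area 199.75 mm²); the cylinder at (14, 4.5) is not intersected at this z (z outside [0.5, 21]); After the difference (first − rest): starting from the r=3.5 cylinder (38.05 mm²), the 8.5×23.5 cube at (7.5, 2) misses the remaining region (no effect) — area = 38.05 mm². Overall, the cross-section is a single solid region. Net area = 38.05 mm².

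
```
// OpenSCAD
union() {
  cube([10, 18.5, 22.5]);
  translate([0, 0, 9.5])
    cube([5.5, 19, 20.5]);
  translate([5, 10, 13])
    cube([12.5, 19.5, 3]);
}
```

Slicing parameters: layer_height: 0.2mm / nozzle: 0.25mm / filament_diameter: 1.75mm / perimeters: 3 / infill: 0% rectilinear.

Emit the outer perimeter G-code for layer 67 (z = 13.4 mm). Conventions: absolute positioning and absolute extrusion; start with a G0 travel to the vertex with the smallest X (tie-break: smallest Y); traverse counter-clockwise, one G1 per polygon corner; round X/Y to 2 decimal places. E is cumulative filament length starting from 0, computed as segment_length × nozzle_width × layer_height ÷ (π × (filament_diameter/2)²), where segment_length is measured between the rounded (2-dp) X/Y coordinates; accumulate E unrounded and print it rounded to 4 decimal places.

G0 X0.00 Y0.00 Z13.40
G1 X10.00 Y0.00 E0.2079
G1 X10.00 Y10.00 E0.4158
G1 X17.50 Y10.00 E0.5717
G1 X17.50 Y29.50 E0.9770
G1 X5.00 Y29.50 E1.2369
G1 X5.00 Y19.00 E1.4551
G1 X0.00 Y19.00 E1.5591
G1 X0.00 Y0.00 E1.9540

At z = 13.4 mm: the cube (footprint 10×18.5) is included at this height; the cube (footprint 5.5×19) is included at this height; the cube at (5, 10) (footprint 12.5×19.5) is included at this height; Taking the union: the regions partially overlap (shared area 144.50 mm²), so overlapping operands fuse into one piece — 1 connected region. The outline is a single polygon with 8 vertices. Extrusion per mm of travel: 0.25 × 0.2 / (π × 0.875²) = 0.020788. Accumulating E over each segment gives final E = 1.9540.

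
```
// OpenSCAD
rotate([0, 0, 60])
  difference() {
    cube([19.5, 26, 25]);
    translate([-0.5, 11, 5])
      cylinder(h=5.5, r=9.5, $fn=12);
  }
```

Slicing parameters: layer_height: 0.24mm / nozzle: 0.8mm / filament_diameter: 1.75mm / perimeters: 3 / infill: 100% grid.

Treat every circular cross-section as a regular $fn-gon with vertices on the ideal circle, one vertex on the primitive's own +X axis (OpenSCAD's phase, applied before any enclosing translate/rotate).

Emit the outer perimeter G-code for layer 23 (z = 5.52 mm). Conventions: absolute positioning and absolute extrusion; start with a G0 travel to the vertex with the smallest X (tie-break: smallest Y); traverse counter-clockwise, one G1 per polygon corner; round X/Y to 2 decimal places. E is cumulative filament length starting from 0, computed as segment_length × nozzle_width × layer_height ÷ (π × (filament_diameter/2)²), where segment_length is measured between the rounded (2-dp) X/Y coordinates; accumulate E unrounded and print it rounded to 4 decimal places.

At z = 5.52 mm: the cube (footprint 19.5×26) is included at this height; the cylinder at (-0.5, 11): section is a regular 12-gon, circumradius r=9.5; After the difference (first − rest): starting from the 19.5×26 cube, the r=9.5 cylinder at (-0.5, 11) partially overlaps it — only the 125.94 mm² overlap (of its 270.75 mm²) is removed, clipping the outline — 1 connected region; (rotated 60° about Z; rotation is an isometry so areas/perimeters/island counts are preserved). The outline is a single polygon with 11 vertices. Extrusion per mm of travel: 0.8 × 0.24 / (π × 0.875²) = 0.079824. Accumulating E over each segment gives final E = 8.0424.

G0 X-22.52 Y13.00 Z5.52
G1 X-17.64 Y10.18 E0.4499
G1 X-14.53 Y13.29 E0.8010
G1 X-9.78 Y14.57 E1.1937
G1 X-5.03 Y13.29 E1.5864
G1 X-1.55 Y9.82 E1.9787
G1 X-0.28 Y5.07 E2.3711
G1 X-1.42 Y0.82 E2.7224
G1 X0.00 Y0.00 E2.8533
G1 X9.75 Y16.89 E4.4100
G1 X-12.77 Y29.89 E6.4857
G1 X-22.52 Y13.00 E8.0424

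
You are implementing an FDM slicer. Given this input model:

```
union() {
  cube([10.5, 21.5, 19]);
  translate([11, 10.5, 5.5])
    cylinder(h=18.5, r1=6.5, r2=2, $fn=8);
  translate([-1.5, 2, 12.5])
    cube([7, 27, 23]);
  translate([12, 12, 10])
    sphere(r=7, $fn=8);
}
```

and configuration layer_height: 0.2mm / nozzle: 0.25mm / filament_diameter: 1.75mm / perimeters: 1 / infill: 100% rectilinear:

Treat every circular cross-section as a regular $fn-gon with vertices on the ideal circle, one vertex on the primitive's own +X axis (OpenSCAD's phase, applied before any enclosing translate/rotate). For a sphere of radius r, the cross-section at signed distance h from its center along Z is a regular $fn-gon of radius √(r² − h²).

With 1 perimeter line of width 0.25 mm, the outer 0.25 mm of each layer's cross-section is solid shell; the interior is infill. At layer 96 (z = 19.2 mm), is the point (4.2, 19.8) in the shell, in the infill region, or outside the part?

infill

At z = 19.2 mm: the cube is not intersected at this z (z outside [0, 19]); the cone at (11, 10.5) contributes a regular 8-gon of circumradius 3.168 (interpolated between r1=6.5 and r2=2 at t=0.741); the cube at (-1.5, 2) (footprint 7×27) is included at this height; the sphere at (12, 12) is absent (|z−center|=9.200 > r=7); Combining (union): the 2 present regions are separate (no shared area or edge), so areas and boundary lengths simply add and each stays a separate island — 2 connected regions. Overall, the cross-section has 2 separate islands. The nearest boundary edge runs (5.50, 29.00)→(5.50, 2.00); distance from the point to it = 1.30 mm. (Shell/infill is judged within the island containing the point — the largest one.) The point is inside the cross-section and 1.30 mm from the nearest boundary — more than the 0.25 mm shell width (1 × 0.25), so it's in the infill interior.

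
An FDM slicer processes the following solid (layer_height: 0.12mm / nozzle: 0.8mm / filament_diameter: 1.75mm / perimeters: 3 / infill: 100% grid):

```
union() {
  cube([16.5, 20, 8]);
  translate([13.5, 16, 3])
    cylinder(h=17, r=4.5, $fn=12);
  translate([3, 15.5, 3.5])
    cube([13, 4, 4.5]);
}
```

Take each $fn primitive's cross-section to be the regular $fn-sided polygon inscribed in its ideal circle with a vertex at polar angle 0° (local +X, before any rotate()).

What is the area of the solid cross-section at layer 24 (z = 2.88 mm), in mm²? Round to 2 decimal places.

330.00 mm²

At z = 2.88 mm: the 16.5×20 cube contributes its full rectangle (area 330.00 mm²); the cylinder at (13.5, 16) is absent (z outside [3, 20]); the cube at (3, 15.5) is not intersected at this z (z outside [3.5, 8]); Taking the union: only the 16.5×20 cube is present, so the union is just that shape — area = 330.00 mm². Overall, the cross-section is a single solid region. Net area = 330.00 mm².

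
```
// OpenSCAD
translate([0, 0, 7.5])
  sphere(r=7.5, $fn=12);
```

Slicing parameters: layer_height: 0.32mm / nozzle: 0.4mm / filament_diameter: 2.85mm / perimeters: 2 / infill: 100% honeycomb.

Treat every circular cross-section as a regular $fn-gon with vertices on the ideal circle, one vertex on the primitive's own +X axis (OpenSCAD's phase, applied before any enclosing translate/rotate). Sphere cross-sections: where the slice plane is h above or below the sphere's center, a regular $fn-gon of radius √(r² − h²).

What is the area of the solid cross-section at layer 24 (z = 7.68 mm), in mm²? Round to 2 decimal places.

168.65 mm²

At z = 7.68 mm: the r=7.5 sphere slices to a regular 12-gon of circumradius 7.498 (√(r²−h²) with h=0.18 from center) (area = (12/2)·7.498²·sin(360°/12) = 168.65 mm²). Overall, the cross-section is a single solid region. Net area = 168.65 mm².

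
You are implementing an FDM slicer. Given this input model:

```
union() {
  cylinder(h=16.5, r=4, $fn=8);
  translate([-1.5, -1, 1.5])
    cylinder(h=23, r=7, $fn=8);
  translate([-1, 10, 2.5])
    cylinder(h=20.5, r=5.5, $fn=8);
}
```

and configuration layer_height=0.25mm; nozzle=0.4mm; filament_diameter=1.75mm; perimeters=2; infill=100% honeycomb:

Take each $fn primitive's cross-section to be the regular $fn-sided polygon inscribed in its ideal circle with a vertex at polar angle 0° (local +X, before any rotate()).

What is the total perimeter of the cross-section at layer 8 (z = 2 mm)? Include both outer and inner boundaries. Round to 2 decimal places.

42.86 mm

At z = 2 mm: the cylinder: section is a regular 8-gon, circumradius r=4 (perimeter = 2·8·4.000·sin(180°/8) = 24.49 mm); the r=7 cylinder at (-1.5, -1) gives a regular 8-gon of circumradius 7 (constant along its height) (perimeter = 2·8·7.000·sin(180°/8) = 42.86 mm); the cylinder at (-1, 10) does not reach this height (z outside [2.5, 23]); Merging all regions: the r=4 cylinder lies entirely inside the r=7 cylinder at (-1.5, -1), so the union is just the r=7 cylinder at (-1.5, -1) — boundary = 42.86 mm. Overall, the cross-section is a single solid region. Total boundary length (outer) = 42.86 mm.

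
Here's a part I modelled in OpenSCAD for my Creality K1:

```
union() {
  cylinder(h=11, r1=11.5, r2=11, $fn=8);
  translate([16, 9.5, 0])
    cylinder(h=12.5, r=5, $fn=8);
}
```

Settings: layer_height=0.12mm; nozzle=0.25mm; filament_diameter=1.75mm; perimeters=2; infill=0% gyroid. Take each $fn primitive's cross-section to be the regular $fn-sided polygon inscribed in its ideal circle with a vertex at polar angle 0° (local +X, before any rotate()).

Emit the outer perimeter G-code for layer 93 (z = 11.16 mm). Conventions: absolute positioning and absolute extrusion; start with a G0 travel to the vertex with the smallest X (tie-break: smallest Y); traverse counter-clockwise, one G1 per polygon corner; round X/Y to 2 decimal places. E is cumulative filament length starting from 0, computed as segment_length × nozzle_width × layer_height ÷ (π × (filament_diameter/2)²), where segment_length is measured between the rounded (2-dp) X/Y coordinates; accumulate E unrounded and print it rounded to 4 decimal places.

G0 X11.00 Y9.50 Z11.16
G1 X12.46 Y5.96 E0.0478
G1 X16.00 Y4.50 E0.0955
G1 X19.54 Y5.96 E0.1433
G1 X21.00 Y9.50 E0.1910
G1 X19.54 Y13.04 E0.2388
G1 X16.00 Y14.50 E0.2866
G1 X12.46 Y13.04 E0.3343
G1 X11.00 Y9.50 E0.3821

At z = 11.16 mm: the cone does not reach this height (z outside [0, 11]); the cylinder at (16, 9.5): section is a regular 8-gon, circumradius r=5; Taking the union: only the r=5 cylinder at (16, 9.5) is present, so the union is just that shape — 1 connected region. The outline is a single polygon with 8 vertices. Extrusion per mm of travel: 0.25 × 0.12 / (π × 0.875²) = 0.012473. Accumulating E over each segment gives final E = 0.3821.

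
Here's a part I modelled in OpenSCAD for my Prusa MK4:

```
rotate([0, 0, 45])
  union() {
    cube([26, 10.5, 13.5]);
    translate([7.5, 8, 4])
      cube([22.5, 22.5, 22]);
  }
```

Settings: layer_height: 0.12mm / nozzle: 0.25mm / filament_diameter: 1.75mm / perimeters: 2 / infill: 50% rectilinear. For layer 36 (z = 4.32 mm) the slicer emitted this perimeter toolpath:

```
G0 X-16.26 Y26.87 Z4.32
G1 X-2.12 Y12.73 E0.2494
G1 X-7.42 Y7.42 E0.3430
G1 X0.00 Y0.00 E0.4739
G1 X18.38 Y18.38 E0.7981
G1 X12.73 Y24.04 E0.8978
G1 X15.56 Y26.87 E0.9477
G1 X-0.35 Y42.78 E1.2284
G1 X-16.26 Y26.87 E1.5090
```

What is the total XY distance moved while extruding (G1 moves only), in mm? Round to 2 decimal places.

120.99 mm

Sum the Euclidean lengths of each G1 segment: total = 120.99 mm.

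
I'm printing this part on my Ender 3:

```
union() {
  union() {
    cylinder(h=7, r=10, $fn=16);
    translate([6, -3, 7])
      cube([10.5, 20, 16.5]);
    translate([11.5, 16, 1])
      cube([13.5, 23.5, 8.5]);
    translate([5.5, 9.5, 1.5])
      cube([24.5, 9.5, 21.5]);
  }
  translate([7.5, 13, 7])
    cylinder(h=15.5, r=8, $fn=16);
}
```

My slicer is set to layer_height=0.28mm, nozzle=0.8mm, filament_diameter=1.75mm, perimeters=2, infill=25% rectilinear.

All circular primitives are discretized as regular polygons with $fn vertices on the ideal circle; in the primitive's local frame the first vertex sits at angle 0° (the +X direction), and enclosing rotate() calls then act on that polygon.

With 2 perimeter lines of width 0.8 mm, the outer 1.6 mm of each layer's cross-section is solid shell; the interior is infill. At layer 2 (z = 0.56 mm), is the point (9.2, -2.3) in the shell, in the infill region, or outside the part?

shell

At z = 0.56 mm: the r=10 cylinder gives a regular 16-gon of circumradius 10 (constant along its height); the cube at (6, -3) is absent (z outside [7, 23.5]); the cube at (11.5, 16) is not intersected at this z (z outside [1, 9.5]); the cube at (5.5, 9.5) does not reach this height (z outside [1.5, 23]); Taking the union: only the r=10 cylinder is present, so the union is just that shape — 1 connected region; the cylinder at (7.5, 13) does not reach this height (z outside [7, 22.5]); Combining (union): only that combined region is present, so the union is just that shape — 1 connected region. Overall, the cross-section is a single solid region. The nearest boundary edge runs (9.24, -3.83)→(10.00, 0.00); distance from the point to it = 0.34 mm. The point is inside the cross-section, 0.34 mm from the nearest boundary — within the 1.6 mm shell band (2 × 0.8).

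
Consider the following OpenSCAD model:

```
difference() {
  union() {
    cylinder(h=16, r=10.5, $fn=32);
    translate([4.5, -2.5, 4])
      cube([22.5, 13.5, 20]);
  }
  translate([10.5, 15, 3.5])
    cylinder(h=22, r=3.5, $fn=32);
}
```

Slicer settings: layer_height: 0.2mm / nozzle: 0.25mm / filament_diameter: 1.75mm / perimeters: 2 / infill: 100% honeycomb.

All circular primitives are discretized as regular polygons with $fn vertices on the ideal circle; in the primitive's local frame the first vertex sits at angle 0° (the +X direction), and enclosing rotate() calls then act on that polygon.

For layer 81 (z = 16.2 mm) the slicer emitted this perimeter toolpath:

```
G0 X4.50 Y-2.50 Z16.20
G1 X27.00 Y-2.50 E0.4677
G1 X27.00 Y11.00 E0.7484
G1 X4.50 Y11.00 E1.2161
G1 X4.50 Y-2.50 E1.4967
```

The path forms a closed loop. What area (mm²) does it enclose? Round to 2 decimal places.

Apply the shoelace formula to the sequence of (X, Y) vertices; enclosed area = 303.75 mm².

303.75 mm²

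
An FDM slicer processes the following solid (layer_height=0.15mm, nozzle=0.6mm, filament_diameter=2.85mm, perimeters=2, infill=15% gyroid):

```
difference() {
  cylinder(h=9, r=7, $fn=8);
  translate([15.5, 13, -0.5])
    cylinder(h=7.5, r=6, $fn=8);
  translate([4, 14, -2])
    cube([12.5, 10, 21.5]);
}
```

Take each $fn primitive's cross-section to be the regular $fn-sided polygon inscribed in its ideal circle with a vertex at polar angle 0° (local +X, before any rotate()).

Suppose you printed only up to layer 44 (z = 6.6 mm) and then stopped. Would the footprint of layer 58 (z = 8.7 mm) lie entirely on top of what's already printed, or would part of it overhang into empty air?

entirely on top

Compare the two slices. At z = 6.6: the r=7 cylinder gives a regular 8-gon of circumradius 7 (constant along its height) (area = (8/2)·7.000²·sin(360°/8) = 138.59 mm²); the r=6 cylinder at (15.5, 13) gives a regular 8-gon of circumradius 6 (constant along its height) (area = (8/2)·6.000²·sin(360°/8) = 101.82 mm²); the cube at (4, 14) is present — its section is the full 12.5×10 rectangle (area 125.00 mm²); Subtracting the remaining from the first: starting from the r=7 cylinder (138.59 mm²), the r=6 cylinder at (15.5, 13) misses the remaining region (no effect); the 12.5×10 cube at (4, 14) misses the remaining region (no effect) — area = 138.59 mm². At z = 8.7: the cylinder: section is a regular 8-gon, circumradius r=7 (area = (8/2)·7.000²·sin(360°/8) = 138.59 mm²); the cylinder at (15.5, 13) is absent (z outside [-0.5, 7]); the 12.5×10 cube at (4, 14) contributes its full rectangle (area 125.00 mm²); After the difference (first − rest): starting from the r=7 cylinder (138.59 mm²), the 12.5×10 cube at (4, 14) misses the remaining region (no effect) — area = 138.59 mm². Checking containment: the cross-section at z = 8.7 is a subset of the cross-section at z = 6.6.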